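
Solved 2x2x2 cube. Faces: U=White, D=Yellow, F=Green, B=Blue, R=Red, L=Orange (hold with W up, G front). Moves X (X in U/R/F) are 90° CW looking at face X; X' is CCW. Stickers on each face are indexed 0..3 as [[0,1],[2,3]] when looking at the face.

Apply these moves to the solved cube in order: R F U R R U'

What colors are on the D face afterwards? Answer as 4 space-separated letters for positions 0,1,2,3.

After move 1 (R): R=RRRR U=WGWG F=GYGY D=YBYB B=WBWB
After move 2 (F): F=GGYY U=WGOO R=WRGR D=RRYB L=OYOB
After move 3 (U): U=OWOG F=WRYY R=WBGR B=OYWB L=GGOB
After move 4 (R): R=GWRB U=OROY F=WRYB D=RWYO B=GYWB
After move 5 (R): R=RGBW U=OROB F=WWYO D=RWYG B=YYRB
After move 6 (U'): U=RBOO F=GGYO R=WWBW B=RGRB L=YYOB
Query: D face = RWYG

Answer: R W Y G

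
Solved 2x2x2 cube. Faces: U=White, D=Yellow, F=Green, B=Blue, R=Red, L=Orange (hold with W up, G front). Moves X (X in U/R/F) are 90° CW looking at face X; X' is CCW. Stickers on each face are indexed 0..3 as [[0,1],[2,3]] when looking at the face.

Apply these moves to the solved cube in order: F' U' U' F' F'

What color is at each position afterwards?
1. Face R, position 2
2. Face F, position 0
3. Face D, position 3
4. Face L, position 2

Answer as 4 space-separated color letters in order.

Answer: R G Y O

Derivation:
After move 1 (F'): F=GGGG U=WWRR R=YRYR D=OOYY L=OWOW
After move 2 (U'): U=WRWR F=OWGG R=GGYR B=YRBB L=BBOW
After move 3 (U'): U=RRWW F=BBGG R=OWYR B=GGBB L=YROW
After move 4 (F'): F=BGBG U=RROY R=OWOR D=RWYY L=YWOW
After move 5 (F'): F=GGBB U=RROO R=WWRR D=WWYY L=YYOO
Query 1: R[2] = R
Query 2: F[0] = G
Query 3: D[3] = Y
Query 4: L[2] = O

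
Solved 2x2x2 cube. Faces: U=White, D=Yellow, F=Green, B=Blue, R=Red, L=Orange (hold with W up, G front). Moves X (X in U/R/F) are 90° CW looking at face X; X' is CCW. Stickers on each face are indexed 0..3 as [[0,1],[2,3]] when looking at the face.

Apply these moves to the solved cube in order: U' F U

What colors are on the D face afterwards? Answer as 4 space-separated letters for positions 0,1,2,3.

After move 1 (U'): U=WWWW F=OOGG R=GGRR B=RRBB L=BBOO
After move 2 (F): F=GOGO U=WWOB R=WGWR D=RGYY L=BYOY
After move 3 (U): U=OWBW F=WGGO R=RRWR B=BYBB L=GOOY
Query: D face = RGYY

Answer: R G Y Y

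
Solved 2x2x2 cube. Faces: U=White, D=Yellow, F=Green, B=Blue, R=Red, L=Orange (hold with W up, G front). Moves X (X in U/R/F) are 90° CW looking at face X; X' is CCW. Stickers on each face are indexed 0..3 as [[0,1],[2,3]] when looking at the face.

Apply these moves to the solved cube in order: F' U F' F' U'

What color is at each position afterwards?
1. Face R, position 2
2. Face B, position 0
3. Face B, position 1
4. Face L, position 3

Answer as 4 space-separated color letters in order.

Answer: G W B B

Derivation:
After move 1 (F'): F=GGGG U=WWRR R=YRYR D=OOYY L=OWOW
After move 2 (U): U=RWRW F=YRGG R=BBYR B=OWBB L=GGOW
After move 3 (F'): F=RGYG U=RWBY R=OBOR D=GWYY L=GWOR
After move 4 (F'): F=GGRY U=RWOO R=WBGR D=WRYY L=GYOB
After move 5 (U'): U=WORO F=GYRY R=GGGR B=WBBB L=OWOB
Query 1: R[2] = G
Query 2: B[0] = W
Query 3: B[1] = B
Query 4: L[3] = B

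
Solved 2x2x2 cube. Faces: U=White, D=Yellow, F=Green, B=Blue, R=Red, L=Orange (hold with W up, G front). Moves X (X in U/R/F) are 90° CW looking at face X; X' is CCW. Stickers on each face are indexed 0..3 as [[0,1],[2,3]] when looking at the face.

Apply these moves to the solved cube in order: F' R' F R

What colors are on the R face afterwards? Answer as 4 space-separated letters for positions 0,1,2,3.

Answer: B R Y R

Derivation:
After move 1 (F'): F=GGGG U=WWRR R=YRYR D=OOYY L=OWOW
After move 2 (R'): R=RRYY U=WBRB F=GWGR D=OGYG B=YBOB
After move 3 (F): F=GGRW U=WBWW R=RRBY D=YRYG L=OOOG
After move 4 (R): R=BRYR U=WGWW F=GRRG D=YOYY B=WBBB
Query: R face = BRYR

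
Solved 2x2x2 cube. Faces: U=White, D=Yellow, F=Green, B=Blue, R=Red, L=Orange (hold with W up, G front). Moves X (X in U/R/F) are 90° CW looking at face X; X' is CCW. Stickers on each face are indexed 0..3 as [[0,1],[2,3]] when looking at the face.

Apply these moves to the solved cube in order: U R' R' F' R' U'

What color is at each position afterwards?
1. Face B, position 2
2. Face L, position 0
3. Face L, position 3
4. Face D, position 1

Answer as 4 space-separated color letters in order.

Answer: O W W O

Derivation:
After move 1 (U): U=WWWW F=RRGG R=BBRR B=OOBB L=GGOO
After move 2 (R'): R=BRBR U=WBWO F=RWGW D=YRYG B=YOYB
After move 3 (R'): R=RRBB U=WYWY F=RBGO D=YWYW B=GORB
After move 4 (F'): F=BORG U=WYRB R=WRYB D=GOYW L=GYOW
After move 5 (R'): R=RBWY U=WRRG F=BYRB D=GOYG B=WOOB
After move 6 (U'): U=RGWR F=GYRB R=BYWY B=RBOB L=WOOW
Query 1: B[2] = O
Query 2: L[0] = W
Query 3: L[3] = W
Query 4: D[1] = O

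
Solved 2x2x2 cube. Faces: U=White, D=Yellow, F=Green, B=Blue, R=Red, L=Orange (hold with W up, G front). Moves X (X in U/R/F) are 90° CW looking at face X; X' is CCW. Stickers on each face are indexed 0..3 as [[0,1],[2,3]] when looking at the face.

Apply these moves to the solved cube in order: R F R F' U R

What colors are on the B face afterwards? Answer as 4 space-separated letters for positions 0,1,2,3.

After move 1 (R): R=RRRR U=WGWG F=GYGY D=YBYB B=WBWB
After move 2 (F): F=GGYY U=WGOO R=WRGR D=RRYB L=OYOB
After move 3 (R): R=GWRR U=WGOY F=GRYB D=RWYW B=OBGB
After move 4 (F'): F=RBGY U=WGGR R=WWRR D=YBYW L=OYOO
After move 5 (U): U=GWRG F=WWGY R=OBRR B=OYGB L=RBOO
After move 6 (R): R=RORB U=GWRY F=WBGW D=YGYO B=GYWB
Query: B face = GYWB

Answer: G Y W B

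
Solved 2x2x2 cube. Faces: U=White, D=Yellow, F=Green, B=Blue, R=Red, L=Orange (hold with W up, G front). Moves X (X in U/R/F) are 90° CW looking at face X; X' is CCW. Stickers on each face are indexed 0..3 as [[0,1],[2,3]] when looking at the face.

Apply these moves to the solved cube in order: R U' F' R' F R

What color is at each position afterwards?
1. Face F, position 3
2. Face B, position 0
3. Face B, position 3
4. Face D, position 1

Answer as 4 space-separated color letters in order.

After move 1 (R): R=RRRR U=WGWG F=GYGY D=YBYB B=WBWB
After move 2 (U'): U=GGWW F=OOGY R=GYRR B=RRWB L=WBOO
After move 3 (F'): F=OYOG U=GGGR R=BYYR D=BOYB L=WWOW
After move 4 (R'): R=YRBY U=GWGR F=OGOR D=BYYG B=BROB
After move 5 (F): F=OORG U=GWWW R=GRRY D=BYYG L=WBOY
After move 6 (R): R=RGYR U=GOWG F=OYRG D=BOYB B=WRWB
Query 1: F[3] = G
Query 2: B[0] = W
Query 3: B[3] = B
Query 4: D[1] = O

Answer: G W B O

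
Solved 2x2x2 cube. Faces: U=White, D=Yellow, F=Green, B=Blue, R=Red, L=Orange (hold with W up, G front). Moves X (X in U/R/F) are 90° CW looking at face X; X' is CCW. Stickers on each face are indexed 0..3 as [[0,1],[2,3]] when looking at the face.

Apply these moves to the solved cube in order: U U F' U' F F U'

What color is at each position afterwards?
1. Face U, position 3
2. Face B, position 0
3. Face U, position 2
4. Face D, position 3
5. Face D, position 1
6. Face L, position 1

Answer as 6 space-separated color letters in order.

Answer: O W W Y W O

Derivation:
After move 1 (U): U=WWWW F=RRGG R=BBRR B=OOBB L=GGOO
After move 2 (U): U=WWWW F=BBGG R=OORR B=GGBB L=RROO
After move 3 (F'): F=BGBG U=WWOR R=YOYR D=ROYY L=RWOW
After move 4 (U'): U=WRWO F=RWBG R=BGYR B=YOBB L=GGOW
After move 5 (F): F=BRGW U=WRWG R=WGOR D=YBYY L=GROO
After move 6 (F): F=GBWR U=WROR R=WGGR D=OWYY L=GYOB
After move 7 (U'): U=RRWO F=GYWR R=GBGR B=WGBB L=YOOB
Query 1: U[3] = O
Query 2: B[0] = W
Query 3: U[2] = W
Query 4: D[3] = Y
Query 5: D[1] = W
Query 6: L[1] = O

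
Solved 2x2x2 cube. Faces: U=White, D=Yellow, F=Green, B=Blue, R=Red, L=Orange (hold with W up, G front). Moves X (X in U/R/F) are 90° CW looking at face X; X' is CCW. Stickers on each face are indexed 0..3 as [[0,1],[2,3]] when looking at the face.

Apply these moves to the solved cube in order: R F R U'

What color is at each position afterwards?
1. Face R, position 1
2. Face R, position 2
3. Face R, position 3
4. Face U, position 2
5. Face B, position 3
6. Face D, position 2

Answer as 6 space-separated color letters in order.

Answer: R R R W B Y

Derivation:
After move 1 (R): R=RRRR U=WGWG F=GYGY D=YBYB B=WBWB
After move 2 (F): F=GGYY U=WGOO R=WRGR D=RRYB L=OYOB
After move 3 (R): R=GWRR U=WGOY F=GRYB D=RWYW B=OBGB
After move 4 (U'): U=GYWO F=OYYB R=GRRR B=GWGB L=OBOB
Query 1: R[1] = R
Query 2: R[2] = R
Query 3: R[3] = R
Query 4: U[2] = W
Query 5: B[3] = B
Query 6: D[2] = Y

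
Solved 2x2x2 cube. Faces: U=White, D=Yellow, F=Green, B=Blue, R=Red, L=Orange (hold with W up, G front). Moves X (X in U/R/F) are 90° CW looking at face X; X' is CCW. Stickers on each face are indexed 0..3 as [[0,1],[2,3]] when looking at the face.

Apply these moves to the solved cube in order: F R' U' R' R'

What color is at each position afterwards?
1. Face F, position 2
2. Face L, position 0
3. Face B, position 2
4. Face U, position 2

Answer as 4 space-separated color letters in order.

Answer: G Y Y W

Derivation:
After move 1 (F): F=GGGG U=WWOO R=WRWR D=RRYY L=OYOY
After move 2 (R'): R=RRWW U=WBOB F=GWGO D=RGYG B=YBRB
After move 3 (U'): U=BBWO F=OYGO R=GWWW B=RRRB L=YBOY
After move 4 (R'): R=WWGW U=BRWR F=OBGO D=RYYO B=GRGB
After move 5 (R'): R=WWWG U=BGWG F=ORGR D=RBYO B=ORYB
Query 1: F[2] = G
Query 2: L[0] = Y
Query 3: B[2] = Y
Query 4: U[2] = W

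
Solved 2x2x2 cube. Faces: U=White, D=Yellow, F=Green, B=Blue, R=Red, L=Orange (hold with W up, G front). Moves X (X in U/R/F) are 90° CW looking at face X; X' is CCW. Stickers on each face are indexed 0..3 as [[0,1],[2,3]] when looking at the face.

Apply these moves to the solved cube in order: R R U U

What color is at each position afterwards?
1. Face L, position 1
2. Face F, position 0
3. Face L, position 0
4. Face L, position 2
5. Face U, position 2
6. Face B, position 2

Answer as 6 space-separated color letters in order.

After move 1 (R): R=RRRR U=WGWG F=GYGY D=YBYB B=WBWB
After move 2 (R): R=RRRR U=WYWY F=GBGB D=YWYW B=GBGB
After move 3 (U): U=WWYY F=RRGB R=GBRR B=OOGB L=GBOO
After move 4 (U): U=YWYW F=GBGB R=OORR B=GBGB L=RROO
Query 1: L[1] = R
Query 2: F[0] = G
Query 3: L[0] = R
Query 4: L[2] = O
Query 5: U[2] = Y
Query 6: B[2] = G

Answer: R G R O Y G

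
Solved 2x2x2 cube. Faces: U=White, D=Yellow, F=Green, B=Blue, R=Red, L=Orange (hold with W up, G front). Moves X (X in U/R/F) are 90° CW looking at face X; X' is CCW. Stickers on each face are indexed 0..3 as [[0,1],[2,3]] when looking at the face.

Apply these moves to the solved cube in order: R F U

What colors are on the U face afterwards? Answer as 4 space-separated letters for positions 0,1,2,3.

Answer: O W O G

Derivation:
After move 1 (R): R=RRRR U=WGWG F=GYGY D=YBYB B=WBWB
After move 2 (F): F=GGYY U=WGOO R=WRGR D=RRYB L=OYOB
After move 3 (U): U=OWOG F=WRYY R=WBGR B=OYWB L=GGOB
Query: U face = OWOG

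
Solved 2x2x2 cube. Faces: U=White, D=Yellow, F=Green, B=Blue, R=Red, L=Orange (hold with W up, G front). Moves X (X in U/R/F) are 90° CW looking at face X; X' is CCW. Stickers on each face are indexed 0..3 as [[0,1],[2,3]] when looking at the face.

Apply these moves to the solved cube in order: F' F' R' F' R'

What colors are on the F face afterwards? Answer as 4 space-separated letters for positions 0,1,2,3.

After move 1 (F'): F=GGGG U=WWRR R=YRYR D=OOYY L=OWOW
After move 2 (F'): F=GGGG U=WWYY R=OROR D=WWYY L=OROR
After move 3 (R'): R=RROO U=WBYB F=GWGY D=WGYG B=YBWB
After move 4 (F'): F=WYGG U=WBRO R=GRWO D=RRYG L=OBOY
After move 5 (R'): R=ROGW U=WWRY F=WBGO D=RYYG B=GBRB
Query: F face = WBGO

Answer: W B G O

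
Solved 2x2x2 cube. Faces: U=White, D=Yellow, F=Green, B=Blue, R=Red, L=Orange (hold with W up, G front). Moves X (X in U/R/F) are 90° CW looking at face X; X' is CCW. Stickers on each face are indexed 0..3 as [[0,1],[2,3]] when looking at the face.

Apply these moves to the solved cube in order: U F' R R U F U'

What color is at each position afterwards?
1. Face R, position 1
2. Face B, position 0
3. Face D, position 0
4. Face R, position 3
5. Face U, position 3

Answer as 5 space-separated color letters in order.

Answer: R Y B Y W

Derivation:
After move 1 (U): U=WWWW F=RRGG R=BBRR B=OOBB L=GGOO
After move 2 (F'): F=RGRG U=WWBR R=YBYR D=GOYY L=GWOW
After move 3 (R): R=YYRB U=WGBG F=RORY D=GBYO B=ROWB
After move 4 (R): R=RYBY U=WOBY F=RBRO D=GWYR B=GOGB
After move 5 (U): U=BWYO F=RYRO R=GOBY B=GWGB L=RBOW
After move 6 (F): F=RROY U=BWWB R=YOOY D=BGYR L=RGOW
After move 7 (U'): U=WBBW F=RGOY R=RROY B=YOGB L=GWOW
Query 1: R[1] = R
Query 2: B[0] = Y
Query 3: D[0] = B
Query 4: R[3] = Y
Query 5: U[3] = W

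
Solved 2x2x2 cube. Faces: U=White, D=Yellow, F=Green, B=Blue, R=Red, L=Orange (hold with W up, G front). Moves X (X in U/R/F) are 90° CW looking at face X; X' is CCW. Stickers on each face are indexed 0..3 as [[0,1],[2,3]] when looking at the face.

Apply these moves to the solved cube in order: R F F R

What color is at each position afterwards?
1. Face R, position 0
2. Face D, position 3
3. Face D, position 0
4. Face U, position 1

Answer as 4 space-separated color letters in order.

Answer: O W G G

Derivation:
After move 1 (R): R=RRRR U=WGWG F=GYGY D=YBYB B=WBWB
After move 2 (F): F=GGYY U=WGOO R=WRGR D=RRYB L=OYOB
After move 3 (F): F=YGYG U=WGBY R=OROR D=GWYB L=OROR
After move 4 (R): R=OORR U=WGBG F=YWYB D=GWYW B=YBGB
Query 1: R[0] = O
Query 2: D[3] = W
Query 3: D[0] = G
Query 4: U[1] = G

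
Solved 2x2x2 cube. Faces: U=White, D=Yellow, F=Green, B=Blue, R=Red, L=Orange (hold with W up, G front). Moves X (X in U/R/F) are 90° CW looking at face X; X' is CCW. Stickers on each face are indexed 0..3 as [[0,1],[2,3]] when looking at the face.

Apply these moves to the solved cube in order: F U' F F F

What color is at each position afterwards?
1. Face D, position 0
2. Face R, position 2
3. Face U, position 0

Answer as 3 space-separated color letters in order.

Answer: B R W

Derivation:
After move 1 (F): F=GGGG U=WWOO R=WRWR D=RRYY L=OYOY
After move 2 (U'): U=WOWO F=OYGG R=GGWR B=WRBB L=BBOY
After move 3 (F): F=GOGY U=WOYB R=WGOR D=WGYY L=BROR
After move 4 (F): F=GGYO U=WORR R=YGBR D=OWYY L=BWOG
After move 5 (F): F=YGOG U=WOGW R=RGRR D=BYYY L=BOOW
Query 1: D[0] = B
Query 2: R[2] = R
Query 3: U[0] = W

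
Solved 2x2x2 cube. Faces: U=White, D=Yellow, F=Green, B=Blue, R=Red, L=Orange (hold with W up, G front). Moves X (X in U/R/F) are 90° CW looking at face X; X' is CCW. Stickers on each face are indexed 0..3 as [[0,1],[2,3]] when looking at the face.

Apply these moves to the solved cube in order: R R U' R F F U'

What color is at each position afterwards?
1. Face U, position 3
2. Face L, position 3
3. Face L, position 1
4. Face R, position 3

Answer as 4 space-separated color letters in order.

Answer: G R R B

Derivation:
After move 1 (R): R=RRRR U=WGWG F=GYGY D=YBYB B=WBWB
After move 2 (R): R=RRRR U=WYWY F=GBGB D=YWYW B=GBGB
After move 3 (U'): U=YYWW F=OOGB R=GBRR B=RRGB L=GBOO
After move 4 (R): R=RGRB U=YOWB F=OWGW D=YGYR B=WRYB
After move 5 (F): F=GOWW U=YOOB R=WGBB D=RRYR L=GYOG
After move 6 (F): F=WGWO U=YOGY R=OGBB D=BWYR L=GROR
After move 7 (U'): U=OYYG F=GRWO R=WGBB B=OGYB L=WROR
Query 1: U[3] = G
Query 2: L[3] = R
Query 3: L[1] = R
Query 4: R[3] = B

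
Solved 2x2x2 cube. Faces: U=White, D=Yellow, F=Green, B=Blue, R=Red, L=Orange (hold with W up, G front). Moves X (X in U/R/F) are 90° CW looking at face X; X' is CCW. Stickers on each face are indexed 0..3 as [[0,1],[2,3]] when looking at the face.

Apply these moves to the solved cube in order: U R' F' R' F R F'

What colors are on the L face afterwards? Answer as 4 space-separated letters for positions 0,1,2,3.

After move 1 (U): U=WWWW F=RRGG R=BBRR B=OOBB L=GGOO
After move 2 (R'): R=BRBR U=WBWO F=RWGW D=YRYG B=YOYB
After move 3 (F'): F=WWRG U=WBBB R=RRYR D=GOYG L=GOOW
After move 4 (R'): R=RRRY U=WYBY F=WBRB D=GWYG B=GOOB
After move 5 (F): F=RWBB U=WYWO R=BRYY D=RRYG L=GGOW
After move 6 (R): R=YBYR U=WWWB F=RRBG D=ROYG B=OOYB
After move 7 (F'): F=RGRB U=WWYY R=OBRR D=GWYG L=GBOW
Query: L face = GBOW

Answer: G B O W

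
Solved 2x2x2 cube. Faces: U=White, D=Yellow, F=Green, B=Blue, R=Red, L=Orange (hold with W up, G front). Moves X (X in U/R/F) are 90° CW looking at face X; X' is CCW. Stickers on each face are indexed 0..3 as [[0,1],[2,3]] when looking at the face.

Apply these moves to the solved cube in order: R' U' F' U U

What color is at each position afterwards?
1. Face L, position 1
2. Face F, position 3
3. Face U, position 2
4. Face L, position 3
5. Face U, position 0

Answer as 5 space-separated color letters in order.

Answer: W G B W R

Derivation:
After move 1 (R'): R=RRRR U=WBWB F=GWGW D=YGYG B=YBYB
After move 2 (U'): U=BBWW F=OOGW R=GWRR B=RRYB L=YBOO
After move 3 (F'): F=OWOG U=BBGR R=GWYR D=BOYG L=YWOW
After move 4 (U): U=GBRB F=GWOG R=RRYR B=YWYB L=OWOW
After move 5 (U): U=RGBB F=RROG R=YWYR B=OWYB L=GWOW
Query 1: L[1] = W
Query 2: F[3] = G
Query 3: U[2] = B
Query 4: L[3] = W
Query 5: U[0] = R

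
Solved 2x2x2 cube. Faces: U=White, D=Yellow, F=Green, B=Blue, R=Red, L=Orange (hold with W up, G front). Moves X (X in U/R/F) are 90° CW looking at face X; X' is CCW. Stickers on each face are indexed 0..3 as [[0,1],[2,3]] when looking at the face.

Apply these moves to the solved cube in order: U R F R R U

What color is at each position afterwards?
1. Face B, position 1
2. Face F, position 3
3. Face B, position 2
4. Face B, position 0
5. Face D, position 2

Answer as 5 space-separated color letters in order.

Answer: Y W R G Y

Derivation:
After move 1 (U): U=WWWW F=RRGG R=BBRR B=OOBB L=GGOO
After move 2 (R): R=RBRB U=WRWG F=RYGY D=YBYO B=WOWB
After move 3 (F): F=GRYY U=WROG R=WBGB D=RRYO L=GYOB
After move 4 (R): R=GWBB U=WROY F=GRYO D=RWYW B=GORB
After move 5 (R): R=BGBW U=WROO F=GWYW D=RRYG B=YORB
After move 6 (U): U=OWOR F=BGYW R=YOBW B=GYRB L=GWOB
Query 1: B[1] = Y
Query 2: F[3] = W
Query 3: B[2] = R
Query 4: B[0] = G
Query 5: D[2] = Y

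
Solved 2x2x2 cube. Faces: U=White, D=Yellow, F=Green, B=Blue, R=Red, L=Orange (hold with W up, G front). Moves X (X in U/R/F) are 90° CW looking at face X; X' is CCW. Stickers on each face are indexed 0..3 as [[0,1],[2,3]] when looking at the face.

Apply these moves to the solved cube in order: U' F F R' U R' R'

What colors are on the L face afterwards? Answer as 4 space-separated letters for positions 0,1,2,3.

Answer: G W O G

Derivation:
After move 1 (U'): U=WWWW F=OOGG R=GGRR B=RRBB L=BBOO
After move 2 (F): F=GOGO U=WWOB R=WGWR D=RGYY L=BYOY
After move 3 (F): F=GGOO U=WWYY R=OGBR D=WWYY L=BROG
After move 4 (R'): R=GROB U=WBYR F=GWOY D=WGYO B=YRWB
After move 5 (U): U=YWRB F=GROY R=YROB B=BRWB L=GWOG
After move 6 (R'): R=RBYO U=YWRB F=GWOB D=WRYY B=ORGB
After move 7 (R'): R=BORY U=YGRO F=GWOB D=WWYB B=YRRB
Query: L face = GWOG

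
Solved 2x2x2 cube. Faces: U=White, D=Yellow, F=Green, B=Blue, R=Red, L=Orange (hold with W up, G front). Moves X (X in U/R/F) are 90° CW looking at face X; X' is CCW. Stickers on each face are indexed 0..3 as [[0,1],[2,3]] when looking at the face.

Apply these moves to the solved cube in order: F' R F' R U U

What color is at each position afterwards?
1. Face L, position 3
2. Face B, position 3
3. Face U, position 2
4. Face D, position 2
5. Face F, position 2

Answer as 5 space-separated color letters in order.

Answer: R B Y Y G

Derivation:
After move 1 (F'): F=GGGG U=WWRR R=YRYR D=OOYY L=OWOW
After move 2 (R): R=YYRR U=WGRG F=GOGY D=OBYB B=RBWB
After move 3 (F'): F=OYGG U=WGYR R=BYOR D=WWYB L=OGOR
After move 4 (R): R=OBRY U=WYYG F=OWGB D=WWYR B=RBGB
After move 5 (U): U=YWGY F=OBGB R=RBRY B=OGGB L=OWOR
After move 6 (U): U=GYYW F=RBGB R=OGRY B=OWGB L=OBOR
Query 1: L[3] = R
Query 2: B[3] = B
Query 3: U[2] = Y
Query 4: D[2] = Y
Query 5: F[2] = G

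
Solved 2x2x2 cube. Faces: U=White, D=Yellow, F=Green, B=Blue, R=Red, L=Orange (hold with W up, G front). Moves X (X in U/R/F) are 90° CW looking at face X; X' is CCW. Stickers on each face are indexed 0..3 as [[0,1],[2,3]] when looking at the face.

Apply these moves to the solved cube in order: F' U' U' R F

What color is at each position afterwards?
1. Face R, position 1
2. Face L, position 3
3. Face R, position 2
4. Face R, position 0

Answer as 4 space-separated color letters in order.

Answer: O B G W

Derivation:
After move 1 (F'): F=GGGG U=WWRR R=YRYR D=OOYY L=OWOW
After move 2 (U'): U=WRWR F=OWGG R=GGYR B=YRBB L=BBOW
After move 3 (U'): U=RRWW F=BBGG R=OWYR B=GGBB L=YROW
After move 4 (R): R=YORW U=RBWG F=BOGY D=OBYG B=WGRB
After move 5 (F): F=GBYO U=RBWR R=WOGW D=RYYG L=YOOB
Query 1: R[1] = O
Query 2: L[3] = B
Query 3: R[2] = G
Query 4: R[0] = W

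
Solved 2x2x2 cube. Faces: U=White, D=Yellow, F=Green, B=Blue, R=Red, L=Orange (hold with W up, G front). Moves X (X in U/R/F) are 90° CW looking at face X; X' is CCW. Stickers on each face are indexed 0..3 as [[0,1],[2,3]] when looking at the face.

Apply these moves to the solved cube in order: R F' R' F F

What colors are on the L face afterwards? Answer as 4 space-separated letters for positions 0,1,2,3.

Answer: O B O R

Derivation:
After move 1 (R): R=RRRR U=WGWG F=GYGY D=YBYB B=WBWB
After move 2 (F'): F=YYGG U=WGRR R=BRYR D=OOYB L=OGOW
After move 3 (R'): R=RRBY U=WWRW F=YGGR D=OYYG B=BBOB
After move 4 (F): F=GYRG U=WWWG R=RRWY D=BRYG L=OOOY
After move 5 (F): F=RGGY U=WWYO R=WRGY D=WRYG L=OBOR
Query: L face = OBOR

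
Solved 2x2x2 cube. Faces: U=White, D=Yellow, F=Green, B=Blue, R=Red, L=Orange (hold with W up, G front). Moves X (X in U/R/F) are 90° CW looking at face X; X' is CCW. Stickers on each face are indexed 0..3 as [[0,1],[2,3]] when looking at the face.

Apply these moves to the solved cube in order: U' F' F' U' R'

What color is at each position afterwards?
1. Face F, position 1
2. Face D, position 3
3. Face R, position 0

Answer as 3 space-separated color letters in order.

Answer: Y O G

Derivation:
After move 1 (U'): U=WWWW F=OOGG R=GGRR B=RRBB L=BBOO
After move 2 (F'): F=OGOG U=WWGR R=YGYR D=BOYY L=BWOW
After move 3 (F'): F=GGOO U=WWYY R=OGBR D=WWYY L=BROG
After move 4 (U'): U=WYWY F=BROO R=GGBR B=OGBB L=RROG
After move 5 (R'): R=GRGB U=WBWO F=BYOY D=WRYO B=YGWB
Query 1: F[1] = Y
Query 2: D[3] = O
Query 3: R[0] = G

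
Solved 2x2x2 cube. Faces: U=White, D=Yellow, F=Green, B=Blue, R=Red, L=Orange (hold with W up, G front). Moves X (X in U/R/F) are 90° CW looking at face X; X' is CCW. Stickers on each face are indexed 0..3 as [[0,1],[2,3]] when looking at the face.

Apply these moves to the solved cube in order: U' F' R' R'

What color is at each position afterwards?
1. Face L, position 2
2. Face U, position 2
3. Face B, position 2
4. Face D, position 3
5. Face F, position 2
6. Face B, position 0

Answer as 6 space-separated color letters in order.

Answer: O G G R O G

Derivation:
After move 1 (U'): U=WWWW F=OOGG R=GGRR B=RRBB L=BBOO
After move 2 (F'): F=OGOG U=WWGR R=YGYR D=BOYY L=BWOW
After move 3 (R'): R=GRYY U=WBGR F=OWOR D=BGYG B=YROB
After move 4 (R'): R=RYGY U=WOGY F=OBOR D=BWYR B=GRGB
Query 1: L[2] = O
Query 2: U[2] = G
Query 3: B[2] = G
Query 4: D[3] = R
Query 5: F[2] = O
Query 6: B[0] = G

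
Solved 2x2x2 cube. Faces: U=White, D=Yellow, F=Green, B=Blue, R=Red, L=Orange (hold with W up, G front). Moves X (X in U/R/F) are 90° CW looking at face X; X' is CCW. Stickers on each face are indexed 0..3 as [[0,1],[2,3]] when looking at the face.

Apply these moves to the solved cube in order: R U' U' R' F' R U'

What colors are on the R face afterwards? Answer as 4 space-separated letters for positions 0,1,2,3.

After move 1 (R): R=RRRR U=WGWG F=GYGY D=YBYB B=WBWB
After move 2 (U'): U=GGWW F=OOGY R=GYRR B=RRWB L=WBOO
After move 3 (U'): U=GWGW F=WBGY R=OORR B=GYWB L=RROO
After move 4 (R'): R=OROR U=GWGG F=WWGW D=YBYY B=BYBB
After move 5 (F'): F=WWWG U=GWOO R=BRYR D=ROYY L=RGOG
After move 6 (R): R=YBRR U=GWOG F=WOWY D=RBYB B=OYWB
After move 7 (U'): U=WGGO F=RGWY R=WORR B=YBWB L=OYOG
Query: R face = WORR

Answer: W O R R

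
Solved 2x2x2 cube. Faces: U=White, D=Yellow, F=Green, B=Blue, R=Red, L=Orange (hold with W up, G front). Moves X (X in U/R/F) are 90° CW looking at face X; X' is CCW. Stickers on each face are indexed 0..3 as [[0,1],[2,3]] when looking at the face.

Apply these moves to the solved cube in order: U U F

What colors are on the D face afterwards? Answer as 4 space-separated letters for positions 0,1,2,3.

Answer: R O Y Y

Derivation:
After move 1 (U): U=WWWW F=RRGG R=BBRR B=OOBB L=GGOO
After move 2 (U): U=WWWW F=BBGG R=OORR B=GGBB L=RROO
After move 3 (F): F=GBGB U=WWOR R=WOWR D=ROYY L=RYOY
Query: D face = ROYY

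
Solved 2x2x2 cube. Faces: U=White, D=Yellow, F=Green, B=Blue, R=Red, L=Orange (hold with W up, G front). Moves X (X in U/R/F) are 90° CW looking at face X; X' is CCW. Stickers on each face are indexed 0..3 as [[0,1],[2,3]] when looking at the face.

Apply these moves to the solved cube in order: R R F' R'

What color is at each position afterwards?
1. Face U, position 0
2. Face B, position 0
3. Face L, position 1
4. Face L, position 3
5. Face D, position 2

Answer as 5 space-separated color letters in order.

After move 1 (R): R=RRRR U=WGWG F=GYGY D=YBYB B=WBWB
After move 2 (R): R=RRRR U=WYWY F=GBGB D=YWYW B=GBGB
After move 3 (F'): F=BBGG U=WYRR R=WRYR D=OOYW L=OYOW
After move 4 (R'): R=RRWY U=WGRG F=BYGR D=OBYG B=WBOB
Query 1: U[0] = W
Query 2: B[0] = W
Query 3: L[1] = Y
Query 4: L[3] = W
Query 5: D[2] = Y

Answer: W W Y W Y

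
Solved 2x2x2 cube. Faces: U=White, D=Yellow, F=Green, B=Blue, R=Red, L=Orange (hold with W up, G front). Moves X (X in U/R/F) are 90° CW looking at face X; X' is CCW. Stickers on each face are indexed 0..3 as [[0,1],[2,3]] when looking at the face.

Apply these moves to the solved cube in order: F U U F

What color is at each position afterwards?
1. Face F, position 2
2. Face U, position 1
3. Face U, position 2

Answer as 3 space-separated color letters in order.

After move 1 (F): F=GGGG U=WWOO R=WRWR D=RRYY L=OYOY
After move 2 (U): U=OWOW F=WRGG R=BBWR B=OYBB L=GGOY
After move 3 (U): U=OOWW F=BBGG R=OYWR B=GGBB L=WROY
After move 4 (F): F=GBGB U=OOYR R=WYWR D=WOYY L=WROR
Query 1: F[2] = G
Query 2: U[1] = O
Query 3: U[2] = Y

Answer: G O Y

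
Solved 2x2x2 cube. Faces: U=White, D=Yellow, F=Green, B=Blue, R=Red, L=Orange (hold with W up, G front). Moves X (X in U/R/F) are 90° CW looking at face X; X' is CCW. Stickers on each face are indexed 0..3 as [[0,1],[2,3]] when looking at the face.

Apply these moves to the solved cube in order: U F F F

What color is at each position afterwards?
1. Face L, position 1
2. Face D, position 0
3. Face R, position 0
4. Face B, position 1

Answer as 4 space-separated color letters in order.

Answer: W G Y O

Derivation:
After move 1 (U): U=WWWW F=RRGG R=BBRR B=OOBB L=GGOO
After move 2 (F): F=GRGR U=WWOG R=WBWR D=RBYY L=GYOY
After move 3 (F): F=GGRR U=WWYY R=OBGR D=WWYY L=GROB
After move 4 (F): F=RGRG U=WWBR R=YBYR D=GOYY L=GWOW
Query 1: L[1] = W
Query 2: D[0] = G
Query 3: R[0] = Y
Query 4: B[1] = O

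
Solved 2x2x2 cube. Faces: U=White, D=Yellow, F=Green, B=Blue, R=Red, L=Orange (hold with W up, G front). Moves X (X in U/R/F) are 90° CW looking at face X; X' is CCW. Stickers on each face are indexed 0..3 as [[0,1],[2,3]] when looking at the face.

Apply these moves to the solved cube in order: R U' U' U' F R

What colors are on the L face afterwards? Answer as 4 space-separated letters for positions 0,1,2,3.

After move 1 (R): R=RRRR U=WGWG F=GYGY D=YBYB B=WBWB
After move 2 (U'): U=GGWW F=OOGY R=GYRR B=RRWB L=WBOO
After move 3 (U'): U=GWGW F=WBGY R=OORR B=GYWB L=RROO
After move 4 (U'): U=WWGG F=RRGY R=WBRR B=OOWB L=GYOO
After move 5 (F): F=GRYR U=WWOY R=GBGR D=RWYB L=GYOB
After move 6 (R): R=GGRB U=WROR F=GWYB D=RWYO B=YOWB
Query: L face = GYOB

Answer: G Y O B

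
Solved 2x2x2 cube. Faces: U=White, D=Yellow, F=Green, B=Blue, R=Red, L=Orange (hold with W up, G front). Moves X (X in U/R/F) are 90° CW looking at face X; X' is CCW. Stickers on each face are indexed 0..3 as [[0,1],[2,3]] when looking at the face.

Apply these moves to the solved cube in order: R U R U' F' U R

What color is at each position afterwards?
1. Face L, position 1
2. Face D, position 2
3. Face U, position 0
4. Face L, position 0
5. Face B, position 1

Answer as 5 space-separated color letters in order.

After move 1 (R): R=RRRR U=WGWG F=GYGY D=YBYB B=WBWB
After move 2 (U): U=WWGG F=RRGY R=WBRR B=OOWB L=GYOO
After move 3 (R): R=RWRB U=WRGY F=RBGB D=YWYO B=GOWB
After move 4 (U'): U=RYWG F=GYGB R=RBRB B=RWWB L=GOOO
After move 5 (F'): F=YBGG U=RYRR R=WBYB D=OOYO L=GGOW
After move 6 (U): U=RRRY F=WBGG R=RWYB B=GGWB L=YBOW
After move 7 (R): R=YRBW U=RBRG F=WOGO D=OWYG B=YGRB
Query 1: L[1] = B
Query 2: D[2] = Y
Query 3: U[0] = R
Query 4: L[0] = Y
Query 5: B[1] = G

Answer: B Y R Y G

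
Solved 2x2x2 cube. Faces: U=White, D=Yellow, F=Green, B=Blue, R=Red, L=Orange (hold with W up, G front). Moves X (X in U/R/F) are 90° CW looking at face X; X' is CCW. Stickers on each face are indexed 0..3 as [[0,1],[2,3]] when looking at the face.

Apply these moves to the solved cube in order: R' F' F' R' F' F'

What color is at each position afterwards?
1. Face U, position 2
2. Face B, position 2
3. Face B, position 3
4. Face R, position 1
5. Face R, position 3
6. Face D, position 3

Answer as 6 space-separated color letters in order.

After move 1 (R'): R=RRRR U=WBWB F=GWGW D=YGYG B=YBYB
After move 2 (F'): F=WWGG U=WBRR R=GRYR D=OOYG L=OBOW
After move 3 (F'): F=WGWG U=WBGY R=OROR D=BWYG L=OROR
After move 4 (R'): R=RROO U=WYGY F=WBWY D=BGYG B=GBWB
After move 5 (F'): F=BYWW U=WYRO R=GRBO D=RRYG L=OYOG
After move 6 (F'): F=YWBW U=WYGB R=RRRO D=YGYG L=OOOR
Query 1: U[2] = G
Query 2: B[2] = W
Query 3: B[3] = B
Query 4: R[1] = R
Query 5: R[3] = O
Query 6: D[3] = G

Answer: G W B R O G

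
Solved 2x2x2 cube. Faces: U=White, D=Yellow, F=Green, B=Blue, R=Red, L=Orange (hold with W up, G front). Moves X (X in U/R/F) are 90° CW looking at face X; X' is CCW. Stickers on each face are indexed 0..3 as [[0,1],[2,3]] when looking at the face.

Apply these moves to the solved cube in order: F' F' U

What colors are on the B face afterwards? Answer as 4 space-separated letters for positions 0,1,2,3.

After move 1 (F'): F=GGGG U=WWRR R=YRYR D=OOYY L=OWOW
After move 2 (F'): F=GGGG U=WWYY R=OROR D=WWYY L=OROR
After move 3 (U): U=YWYW F=ORGG R=BBOR B=ORBB L=GGOR
Query: B face = ORBB

Answer: O R B B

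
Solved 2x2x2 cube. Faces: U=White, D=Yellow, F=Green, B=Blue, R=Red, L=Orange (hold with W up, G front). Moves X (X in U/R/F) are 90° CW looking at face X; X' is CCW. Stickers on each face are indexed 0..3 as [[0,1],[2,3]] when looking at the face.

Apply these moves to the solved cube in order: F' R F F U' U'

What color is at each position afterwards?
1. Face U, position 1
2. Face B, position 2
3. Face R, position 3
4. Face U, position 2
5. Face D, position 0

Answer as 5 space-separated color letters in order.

After move 1 (F'): F=GGGG U=WWRR R=YRYR D=OOYY L=OWOW
After move 2 (R): R=YYRR U=WGRG F=GOGY D=OBYB B=RBWB
After move 3 (F): F=GGYO U=WGWW R=RYGR D=RYYB L=OOOB
After move 4 (F): F=YGOG U=WGBO R=WYWR D=GRYB L=OROY
After move 5 (U'): U=GOWB F=OROG R=YGWR B=WYWB L=RBOY
After move 6 (U'): U=OBGW F=RBOG R=ORWR B=YGWB L=WYOY
Query 1: U[1] = B
Query 2: B[2] = W
Query 3: R[3] = R
Query 4: U[2] = G
Query 5: D[0] = G

Answer: B W R G G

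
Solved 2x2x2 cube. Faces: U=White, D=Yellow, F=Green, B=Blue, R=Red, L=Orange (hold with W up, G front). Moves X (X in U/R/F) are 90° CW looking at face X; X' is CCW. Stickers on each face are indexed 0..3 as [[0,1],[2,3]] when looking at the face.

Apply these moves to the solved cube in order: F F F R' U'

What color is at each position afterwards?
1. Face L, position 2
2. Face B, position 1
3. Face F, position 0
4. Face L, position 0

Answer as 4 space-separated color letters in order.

After move 1 (F): F=GGGG U=WWOO R=WRWR D=RRYY L=OYOY
After move 2 (F): F=GGGG U=WWYY R=OROR D=WWYY L=OROR
After move 3 (F): F=GGGG U=WWRR R=YRYR D=OOYY L=OWOW
After move 4 (R'): R=RRYY U=WBRB F=GWGR D=OGYG B=YBOB
After move 5 (U'): U=BBWR F=OWGR R=GWYY B=RROB L=YBOW
Query 1: L[2] = O
Query 2: B[1] = R
Query 3: F[0] = O
Query 4: L[0] = Y

Answer: O R O Y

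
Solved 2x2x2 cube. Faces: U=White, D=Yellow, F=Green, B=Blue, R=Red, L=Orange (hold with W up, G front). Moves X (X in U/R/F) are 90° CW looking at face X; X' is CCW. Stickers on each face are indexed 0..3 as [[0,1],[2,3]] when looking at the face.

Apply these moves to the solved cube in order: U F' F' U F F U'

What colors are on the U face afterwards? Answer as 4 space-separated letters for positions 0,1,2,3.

After move 1 (U): U=WWWW F=RRGG R=BBRR B=OOBB L=GGOO
After move 2 (F'): F=RGRG U=WWBR R=YBYR D=GOYY L=GWOW
After move 3 (F'): F=GGRR U=WWYY R=OBGR D=WWYY L=GROB
After move 4 (U): U=YWYW F=OBRR R=OOGR B=GRBB L=GGOB
After move 5 (F): F=RORB U=YWBG R=YOWR D=GOYY L=GWOW
After move 6 (F): F=RRBO U=YWWW R=BOGR D=WYYY L=GGOO
After move 7 (U'): U=WWYW F=GGBO R=RRGR B=BOBB L=GROO
Query: U face = WWYW

Answer: W W Y W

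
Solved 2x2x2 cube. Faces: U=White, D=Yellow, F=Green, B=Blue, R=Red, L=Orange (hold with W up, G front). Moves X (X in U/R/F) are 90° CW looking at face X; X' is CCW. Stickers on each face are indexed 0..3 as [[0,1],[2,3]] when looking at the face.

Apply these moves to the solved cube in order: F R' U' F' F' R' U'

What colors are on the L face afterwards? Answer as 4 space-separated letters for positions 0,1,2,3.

Answer: G R O G

Derivation:
After move 1 (F): F=GGGG U=WWOO R=WRWR D=RRYY L=OYOY
After move 2 (R'): R=RRWW U=WBOB F=GWGO D=RGYG B=YBRB
After move 3 (U'): U=BBWO F=OYGO R=GWWW B=RRRB L=YBOY
After move 4 (F'): F=YOOG U=BBGW R=GWRW D=BYYG L=YOOW
After move 5 (F'): F=OGYO U=BBGR R=YWBW D=OWYG L=YWOG
After move 6 (R'): R=WWYB U=BRGR F=OBYR D=OGYO B=GRWB
After move 7 (U'): U=RRBG F=YWYR R=OBYB B=WWWB L=GROG
Query: L face = GROG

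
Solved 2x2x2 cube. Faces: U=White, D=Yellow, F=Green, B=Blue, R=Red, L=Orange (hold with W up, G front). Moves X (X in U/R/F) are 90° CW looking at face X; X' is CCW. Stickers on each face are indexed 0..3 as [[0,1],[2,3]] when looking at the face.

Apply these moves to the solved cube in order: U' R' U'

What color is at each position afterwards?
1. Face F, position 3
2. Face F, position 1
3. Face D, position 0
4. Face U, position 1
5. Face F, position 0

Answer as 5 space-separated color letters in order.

Answer: W B Y R B

Derivation:
After move 1 (U'): U=WWWW F=OOGG R=GGRR B=RRBB L=BBOO
After move 2 (R'): R=GRGR U=WBWR F=OWGW D=YOYG B=YRYB
After move 3 (U'): U=BRWW F=BBGW R=OWGR B=GRYB L=YROO
Query 1: F[3] = W
Query 2: F[1] = B
Query 3: D[0] = Y
Query 4: U[1] = R
Query 5: F[0] = B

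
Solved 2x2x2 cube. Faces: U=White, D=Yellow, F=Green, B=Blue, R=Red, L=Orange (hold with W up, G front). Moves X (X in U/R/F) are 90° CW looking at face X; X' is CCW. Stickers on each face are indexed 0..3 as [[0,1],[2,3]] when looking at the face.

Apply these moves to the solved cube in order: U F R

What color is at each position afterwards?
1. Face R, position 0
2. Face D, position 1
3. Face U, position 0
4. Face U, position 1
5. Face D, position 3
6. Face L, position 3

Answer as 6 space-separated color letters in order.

After move 1 (U): U=WWWW F=RRGG R=BBRR B=OOBB L=GGOO
After move 2 (F): F=GRGR U=WWOG R=WBWR D=RBYY L=GYOY
After move 3 (R): R=WWRB U=WROR F=GBGY D=RBYO B=GOWB
Query 1: R[0] = W
Query 2: D[1] = B
Query 3: U[0] = W
Query 4: U[1] = R
Query 5: D[3] = O
Query 6: L[3] = Y

Answer: W B W R O Y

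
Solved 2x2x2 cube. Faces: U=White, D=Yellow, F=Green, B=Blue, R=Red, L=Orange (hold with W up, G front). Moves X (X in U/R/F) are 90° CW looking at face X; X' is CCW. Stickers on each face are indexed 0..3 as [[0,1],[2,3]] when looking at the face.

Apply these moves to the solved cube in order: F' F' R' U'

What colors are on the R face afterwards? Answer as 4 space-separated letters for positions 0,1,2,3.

After move 1 (F'): F=GGGG U=WWRR R=YRYR D=OOYY L=OWOW
After move 2 (F'): F=GGGG U=WWYY R=OROR D=WWYY L=OROR
After move 3 (R'): R=RROO U=WBYB F=GWGY D=WGYG B=YBWB
After move 4 (U'): U=BBWY F=ORGY R=GWOO B=RRWB L=YBOR
Query: R face = GWOO

Answer: G W O O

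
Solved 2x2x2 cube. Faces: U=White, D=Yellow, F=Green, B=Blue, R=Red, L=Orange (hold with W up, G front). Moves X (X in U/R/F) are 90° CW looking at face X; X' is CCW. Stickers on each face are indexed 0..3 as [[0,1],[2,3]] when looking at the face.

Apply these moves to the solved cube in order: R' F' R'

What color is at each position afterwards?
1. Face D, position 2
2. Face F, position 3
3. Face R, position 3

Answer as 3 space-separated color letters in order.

After move 1 (R'): R=RRRR U=WBWB F=GWGW D=YGYG B=YBYB
After move 2 (F'): F=WWGG U=WBRR R=GRYR D=OOYG L=OBOW
After move 3 (R'): R=RRGY U=WYRY F=WBGR D=OWYG B=GBOB
Query 1: D[2] = Y
Query 2: F[3] = R
Query 3: R[3] = Y

Answer: Y R Y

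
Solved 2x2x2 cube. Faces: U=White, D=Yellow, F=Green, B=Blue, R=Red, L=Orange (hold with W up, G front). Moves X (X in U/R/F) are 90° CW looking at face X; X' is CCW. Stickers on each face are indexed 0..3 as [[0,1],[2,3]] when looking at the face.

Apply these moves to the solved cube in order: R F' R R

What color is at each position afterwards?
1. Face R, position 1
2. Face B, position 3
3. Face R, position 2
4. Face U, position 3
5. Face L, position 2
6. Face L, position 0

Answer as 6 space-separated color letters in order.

After move 1 (R): R=RRRR U=WGWG F=GYGY D=YBYB B=WBWB
After move 2 (F'): F=YYGG U=WGRR R=BRYR D=OOYB L=OGOW
After move 3 (R): R=YBRR U=WYRG F=YOGB D=OWYW B=RBGB
After move 4 (R): R=RYRB U=WORB F=YWGW D=OGYR B=GBYB
Query 1: R[1] = Y
Query 2: B[3] = B
Query 3: R[2] = R
Query 4: U[3] = B
Query 5: L[2] = O
Query 6: L[0] = O

Answer: Y B R B O O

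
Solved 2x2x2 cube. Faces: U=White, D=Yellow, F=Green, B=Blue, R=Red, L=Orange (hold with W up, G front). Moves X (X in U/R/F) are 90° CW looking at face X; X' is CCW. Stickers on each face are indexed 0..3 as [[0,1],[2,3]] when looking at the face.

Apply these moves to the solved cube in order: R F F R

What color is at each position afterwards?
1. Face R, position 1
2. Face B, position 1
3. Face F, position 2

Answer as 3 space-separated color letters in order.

After move 1 (R): R=RRRR U=WGWG F=GYGY D=YBYB B=WBWB
After move 2 (F): F=GGYY U=WGOO R=WRGR D=RRYB L=OYOB
After move 3 (F): F=YGYG U=WGBY R=OROR D=GWYB L=OROR
After move 4 (R): R=OORR U=WGBG F=YWYB D=GWYW B=YBGB
Query 1: R[1] = O
Query 2: B[1] = B
Query 3: F[2] = Y

Answer: O B Y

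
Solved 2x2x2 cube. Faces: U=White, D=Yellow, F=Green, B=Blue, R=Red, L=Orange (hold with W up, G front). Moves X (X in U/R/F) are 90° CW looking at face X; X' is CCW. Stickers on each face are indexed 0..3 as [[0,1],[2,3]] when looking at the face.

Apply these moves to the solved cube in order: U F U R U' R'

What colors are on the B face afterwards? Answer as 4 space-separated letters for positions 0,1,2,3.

After move 1 (U): U=WWWW F=RRGG R=BBRR B=OOBB L=GGOO
After move 2 (F): F=GRGR U=WWOG R=WBWR D=RBYY L=GYOY
After move 3 (U): U=OWGW F=WBGR R=OOWR B=GYBB L=GROY
After move 4 (R): R=WORO U=OBGR F=WBGY D=RBYG B=WYWB
After move 5 (U'): U=BROG F=GRGY R=WBRO B=WOWB L=WYOY
After move 6 (R'): R=BOWR U=BWOW F=GRGG D=RRYY B=GOBB
Query: B face = GOBB

Answer: G O B B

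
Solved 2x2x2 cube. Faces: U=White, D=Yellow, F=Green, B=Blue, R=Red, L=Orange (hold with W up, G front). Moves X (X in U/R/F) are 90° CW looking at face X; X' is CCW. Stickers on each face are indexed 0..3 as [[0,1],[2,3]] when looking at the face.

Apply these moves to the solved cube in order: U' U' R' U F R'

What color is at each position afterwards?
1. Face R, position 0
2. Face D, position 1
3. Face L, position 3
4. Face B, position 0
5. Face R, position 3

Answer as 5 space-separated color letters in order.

After move 1 (U'): U=WWWW F=OOGG R=GGRR B=RRBB L=BBOO
After move 2 (U'): U=WWWW F=BBGG R=OORR B=GGBB L=RROO
After move 3 (R'): R=OROR U=WBWG F=BWGW D=YBYG B=YGYB
After move 4 (U): U=WWGB F=ORGW R=YGOR B=RRYB L=BWOO
After move 5 (F): F=GOWR U=WWOW R=GGBR D=OYYG L=BYOB
After move 6 (R'): R=GRGB U=WYOR F=GWWW D=OOYR B=GRYB
Query 1: R[0] = G
Query 2: D[1] = O
Query 3: L[3] = B
Query 4: B[0] = G
Query 5: R[3] = B

Answer: G O B G B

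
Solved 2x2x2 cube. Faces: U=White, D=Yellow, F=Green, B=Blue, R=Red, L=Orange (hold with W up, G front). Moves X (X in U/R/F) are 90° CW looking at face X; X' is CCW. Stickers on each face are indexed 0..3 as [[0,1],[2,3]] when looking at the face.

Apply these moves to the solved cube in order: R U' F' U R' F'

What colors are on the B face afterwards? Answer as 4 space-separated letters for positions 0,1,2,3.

Answer: B W O B

Derivation:
After move 1 (R): R=RRRR U=WGWG F=GYGY D=YBYB B=WBWB
After move 2 (U'): U=GGWW F=OOGY R=GYRR B=RRWB L=WBOO
After move 3 (F'): F=OYOG U=GGGR R=BYYR D=BOYB L=WWOW
After move 4 (U): U=GGRG F=BYOG R=RRYR B=WWWB L=OYOW
After move 5 (R'): R=RRRY U=GWRW F=BGOG D=BYYG B=BWOB
After move 6 (F'): F=GGBO U=GWRR R=YRBY D=YWYG L=OWOR
Query: B face = BWOB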